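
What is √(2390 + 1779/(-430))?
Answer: √441146030/430 ≈ 48.845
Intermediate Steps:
√(2390 + 1779/(-430)) = √(2390 + 1779*(-1/430)) = √(2390 - 1779/430) = √(1025921/430) = √441146030/430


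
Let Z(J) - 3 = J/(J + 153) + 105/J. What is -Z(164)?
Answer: -216145/51988 ≈ -4.1576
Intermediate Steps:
Z(J) = 3 + 105/J + J/(153 + J) (Z(J) = 3 + (J/(J + 153) + 105/J) = 3 + (J/(153 + J) + 105/J) = 3 + (105/J + J/(153 + J)) = 3 + 105/J + J/(153 + J))
-Z(164) = -(16065 + 4*164**2 + 564*164)/(164*(153 + 164)) = -(16065 + 4*26896 + 92496)/(164*317) = -(16065 + 107584 + 92496)/(164*317) = -216145/(164*317) = -1*216145/51988 = -216145/51988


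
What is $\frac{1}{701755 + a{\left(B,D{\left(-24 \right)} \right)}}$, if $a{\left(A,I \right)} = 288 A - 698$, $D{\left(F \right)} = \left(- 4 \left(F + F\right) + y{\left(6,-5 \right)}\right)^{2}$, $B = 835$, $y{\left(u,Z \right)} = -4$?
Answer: $\frac{1}{941537} \approx 1.0621 \cdot 10^{-6}$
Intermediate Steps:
$D{\left(F \right)} = \left(-4 - 8 F\right)^{2}$ ($D{\left(F \right)} = \left(- 4 \left(F + F\right) - 4\right)^{2} = \left(- 4 \cdot 2 F - 4\right)^{2} = \left(- 8 F - 4\right)^{2} = \left(-4 - 8 F\right)^{2}$)
$a{\left(A,I \right)} = -698 + 288 A$
$\frac{1}{701755 + a{\left(B,D{\left(-24 \right)} \right)}} = \frac{1}{701755 + \left(-698 + 288 \cdot 835\right)} = \frac{1}{701755 + \left(-698 + 240480\right)} = \frac{1}{701755 + 239782} = \frac{1}{941537}$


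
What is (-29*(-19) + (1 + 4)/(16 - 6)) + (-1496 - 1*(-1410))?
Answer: 931/2 ≈ 465.50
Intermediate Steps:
(-29*(-19) + (1 + 4)/(16 - 6)) + (-1496 - 1*(-1410)) = (551 + 5/10) + (-1496 + 1410) = (551 + 5*(⅒)) - 86 = (551 + ½) - 86 = 1103/2 - 86 = 931/2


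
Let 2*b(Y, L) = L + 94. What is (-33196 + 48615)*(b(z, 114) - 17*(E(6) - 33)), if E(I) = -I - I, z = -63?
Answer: 13399111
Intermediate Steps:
E(I) = -2*I
b(Y, L) = 47 + L/2 (b(Y, L) = (L + 94)/2 = (94 + L)/2 = 47 + L/2)
(-33196 + 48615)*(b(z, 114) - 17*(E(6) - 33)) = (-33196 + 48615)*((47 + (½)*114) - 17*(-2*6 - 33)) = 15419*((47 + 57) - 17*(-12 - 33)) = 15419*(104 - 17*(-45)) = 15419*(104 + 765) = 15419*869 = 13399111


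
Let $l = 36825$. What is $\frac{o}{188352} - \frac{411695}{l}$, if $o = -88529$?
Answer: $- \frac{5386910471}{462404160} \approx -11.65$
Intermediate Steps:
$\frac{o}{188352} - \frac{411695}{l} = - \frac{88529}{188352} - \frac{411695}{36825} = \left(-88529\right) \frac{1}{188352} - \frac{82339}{7365} = - \frac{88529}{188352} - \frac{82339}{7365} = - \frac{5386910471}{462404160}$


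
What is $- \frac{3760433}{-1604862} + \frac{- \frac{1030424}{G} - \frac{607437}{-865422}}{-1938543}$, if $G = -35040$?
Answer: $\frac{85283977479027299897}{36397383470968588740} \approx 2.3431$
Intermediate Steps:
$- \frac{3760433}{-1604862} + \frac{- \frac{1030424}{G} - \frac{607437}{-865422}}{-1938543} = - \frac{3760433}{-1604862} + \frac{- \frac{1030424}{-35040} - \frac{607437}{-865422}}{-1938543} = \left(-3760433\right) \left(- \frac{1}{1604862}\right) + \left(\left(-1030424\right) \left(- \frac{1}{35040}\right) - - \frac{67493}{96158}\right) \left(- \frac{1}{1938543}\right) = \frac{3760433}{1604862} + \left(\frac{128803}{4380} + \frac{67493}{96158}\right) \left(- \frac{1}{1938543}\right) = \frac{3760433}{1604862} + \frac{6340529107}{210586020} \left(- \frac{1}{1938543}\right) = \frac{3760433}{1604862} - \frac{6340529107}{408230054968860} = \frac{85283977479027299897}{36397383470968588740}$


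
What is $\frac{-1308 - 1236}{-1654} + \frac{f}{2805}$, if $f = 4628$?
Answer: $\frac{7395316}{2319735} \approx 3.188$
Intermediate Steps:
$\frac{-1308 - 1236}{-1654} + \frac{f}{2805} = \frac{-1308 - 1236}{-1654} + \frac{4628}{2805} = \left(-2544\right) \left(- \frac{1}{1654}\right) + 4628 \cdot \frac{1}{2805} = \frac{1272}{827} + \frac{4628}{2805} = \frac{7395316}{2319735}$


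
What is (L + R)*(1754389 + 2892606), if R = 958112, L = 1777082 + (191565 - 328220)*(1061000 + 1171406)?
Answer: -1417643460868658320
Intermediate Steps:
L = -305067664848 (L = 1777082 - 136655*2232406 = 1777082 - 305069441930 = -305067664848)
(L + R)*(1754389 + 2892606) = (-305067664848 + 958112)*(1754389 + 2892606) = -305066706736*4646995 = -1417643460868658320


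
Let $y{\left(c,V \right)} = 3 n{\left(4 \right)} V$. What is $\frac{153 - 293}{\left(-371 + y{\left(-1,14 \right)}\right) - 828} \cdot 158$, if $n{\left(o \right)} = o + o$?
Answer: $\frac{22120}{863} \approx 25.632$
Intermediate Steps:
$n{\left(o \right)} = 2 o$
$y{\left(c,V \right)} = 24 V$ ($y{\left(c,V \right)} = 3 \cdot 2 \cdot 4 V = 3 \cdot 8 V = 24 V$)
$\frac{153 - 293}{\left(-371 + y{\left(-1,14 \right)}\right) - 828} \cdot 158 = \frac{153 - 293}{\left(-371 + 24 \cdot 14\right) - 828} \cdot 158 = - \frac{140}{\left(-371 + 336\right) - 828} \cdot 158 = - \frac{140}{-35 - 828} \cdot 158 = - \frac{140}{-863} \cdot 158 = \left(-140\right) \left(- \frac{1}{863}\right) 158 = \frac{140}{863} \cdot 158 = \frac{22120}{863}$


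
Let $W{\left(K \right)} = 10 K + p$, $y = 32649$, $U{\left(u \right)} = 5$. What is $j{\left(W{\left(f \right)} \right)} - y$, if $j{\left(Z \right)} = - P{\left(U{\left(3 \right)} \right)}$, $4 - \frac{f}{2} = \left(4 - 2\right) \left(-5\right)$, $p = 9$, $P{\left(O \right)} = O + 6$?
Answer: $-32660$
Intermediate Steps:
$P{\left(O \right)} = 6 + O$
$f = 28$ ($f = 8 - 2 \left(4 - 2\right) \left(-5\right) = 8 - 2 \cdot 2 \left(-5\right) = 8 - -20 = 8 + 20 = 28$)
$W{\left(K \right)} = 9 + 10 K$ ($W{\left(K \right)} = 10 K + 9 = 9 + 10 K$)
$j{\left(Z \right)} = -11$ ($j{\left(Z \right)} = - (6 + 5) = \left(-1\right) 11 = -11$)
$j{\left(W{\left(f \right)} \right)} - y = -11 - 32649 = -32660$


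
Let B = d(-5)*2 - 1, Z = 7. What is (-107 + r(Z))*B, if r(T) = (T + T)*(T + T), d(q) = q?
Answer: -979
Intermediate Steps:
r(T) = 4*T² (r(T) = (2*T)*(2*T) = 4*T²)
B = -11 (B = -5*2 - 1 = -10 - 1 = -11)
(-107 + r(Z))*B = (-107 + 4*7²)*(-11) = (-107 + 4*49)*(-11) = (-107 + 196)*(-11) = 89*(-11) = -979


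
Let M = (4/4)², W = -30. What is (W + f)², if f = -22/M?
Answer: 2704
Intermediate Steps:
M = 1 (M = (4*(¼))² = 1² = 1)
f = -22 (f = -22/1 = -22*1 = -22)
(W + f)² = (-30 - 22)² = (-52)² = 2704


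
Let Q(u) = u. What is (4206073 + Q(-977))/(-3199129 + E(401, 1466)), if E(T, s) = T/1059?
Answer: -2226598332/1693938605 ≈ -1.3145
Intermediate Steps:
E(T, s) = T/1059 (E(T, s) = T*(1/1059) = T/1059)
(4206073 + Q(-977))/(-3199129 + E(401, 1466)) = (4206073 - 977)/(-3199129 + (1/1059)*401) = 4205096/(-3199129 + 401/1059) = 4205096/(-3387877210/1059) = 4205096*(-1059/3387877210) = -2226598332/1693938605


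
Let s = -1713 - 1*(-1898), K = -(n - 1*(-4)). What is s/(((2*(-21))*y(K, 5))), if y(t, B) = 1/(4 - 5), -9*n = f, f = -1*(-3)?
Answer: 185/42 ≈ 4.4048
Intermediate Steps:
f = 3
n = -⅓ (n = -⅑*3 = -⅓ ≈ -0.33333)
K = -11/3 (K = -(-⅓ - 1*(-4)) = -(-⅓ + 4) = -1*11/3 = -11/3 ≈ -3.6667)
y(t, B) = -1 (y(t, B) = 1/(-1) = -1)
s = 185 (s = -1713 + 1898 = 185)
s/(((2*(-21))*y(K, 5))) = 185/(((2*(-21))*(-1))) = 185/((-42*(-1))) = 185/42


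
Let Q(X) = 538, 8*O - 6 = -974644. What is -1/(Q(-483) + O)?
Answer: 4/485167 ≈ 8.2446e-6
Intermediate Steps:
O = -487319/4 (O = ¾ + (⅛)*(-974644) = ¾ - 243661/2 = -487319/4 ≈ -1.2183e+5)
-1/(Q(-483) + O) = -1/(538 - 487319/4) = -1/(-485167/4) = -1*(-4/485167) = 4/485167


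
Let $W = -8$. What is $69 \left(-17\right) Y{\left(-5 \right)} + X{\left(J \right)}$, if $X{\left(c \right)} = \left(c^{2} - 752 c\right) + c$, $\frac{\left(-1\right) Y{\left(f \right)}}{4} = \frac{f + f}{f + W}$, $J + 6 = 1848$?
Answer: $\frac{26172006}{13} \approx 2.0132 \cdot 10^{6}$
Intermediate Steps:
$J = 1842$ ($J = -6 + 1848 = 1842$)
$Y{\left(f \right)} = - \frac{8 f}{-8 + f}$ ($Y{\left(f \right)} = - 4 \frac{f + f}{f - 8} = - 4 \frac{2 f}{-8 + f} = - \frac{8 f}{-8 + f}$)
$X{\left(c \right)} = c^{2} - 751 c$
$69 \left(-17\right) Y{\left(-5 \right)} + X{\left(J \right)} = 69 \left(-17\right) \left(\left(-8\right) \left(-5\right) \frac{1}{-8 - 5}\right) + 1842 \left(-751 + 1842\right) = - 1173 \left(\left(-8\right) \left(-5\right) \frac{1}{-13}\right) + 1842 \cdot 1091 = - 1173 \left(\left(-8\right) \left(-5\right) \left(- \frac{1}{13}\right)\right) + 2009622 = \left(-1173\right) \left(- \frac{40}{13}\right) + 2009622 = \frac{46920}{13} + 2009622 = \frac{26172006}{13}$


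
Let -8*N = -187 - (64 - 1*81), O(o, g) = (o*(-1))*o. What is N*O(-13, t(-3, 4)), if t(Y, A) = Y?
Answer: -14365/4 ≈ -3591.3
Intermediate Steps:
O(o, g) = -o² (O(o, g) = (-o)*o = -o²)
N = 85/4 (N = -(-187 - (64 - 1*81))/8 = -(-187 - (64 - 81))/8 = -(-187 - 1*(-17))/8 = -(-187 + 17)/8 = -⅛*(-170) = 85/4 ≈ 21.250)
N*O(-13, t(-3, 4)) = 85*(-1*(-13)²)/4 = 85*(-1*169)/4 = (85/4)*(-169) = -14365/4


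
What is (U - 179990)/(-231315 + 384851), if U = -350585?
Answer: -530575/153536 ≈ -3.4557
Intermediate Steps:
(U - 179990)/(-231315 + 384851) = (-350585 - 179990)/(-231315 + 384851) = -530575/153536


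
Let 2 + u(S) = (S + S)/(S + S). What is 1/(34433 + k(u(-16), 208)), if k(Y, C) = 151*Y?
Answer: 1/34282 ≈ 2.9170e-5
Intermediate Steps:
u(S) = -1 (u(S) = -2 + (S + S)/(S + S) = -2 + (2*S)/((2*S)) = -2 + (2*S)*(1/(2*S)) = -2 + 1 = -1)
1/(34433 + k(u(-16), 208)) = 1/(34433 + 151*(-1)) = 1/(34433 - 151) = 1/34282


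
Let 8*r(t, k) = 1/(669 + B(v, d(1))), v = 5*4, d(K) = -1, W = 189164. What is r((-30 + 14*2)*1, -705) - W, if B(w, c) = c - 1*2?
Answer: -1007865791/5328 ≈ -1.8916e+5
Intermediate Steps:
v = 20
B(w, c) = -2 + c (B(w, c) = c - 2 = -2 + c)
r(t, k) = 1/5328 (r(t, k) = 1/(8*(669 + (-2 - 1))) = 1/(8*(669 - 3)) = (⅛)/666 = (⅛)*(1/666) = 1/5328)
r((-30 + 14*2)*1, -705) - W = 1/5328 - 1*189164 = 1/5328 - 189164 = -1007865791/5328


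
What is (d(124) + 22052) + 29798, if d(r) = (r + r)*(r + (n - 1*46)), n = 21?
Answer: 76402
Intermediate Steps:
d(r) = 2*r*(-25 + r) (d(r) = (r + r)*(r + (21 - 1*46)) = (2*r)*(r + (21 - 46)) = (2*r)*(r - 25) = (2*r)*(-25 + r) = 2*r*(-25 + r))
(d(124) + 22052) + 29798 = (2*124*(-25 + 124) + 22052) + 29798 = (2*124*99 + 22052) + 29798 = (24552 + 22052) + 29798 = 46604 + 29798 = 76402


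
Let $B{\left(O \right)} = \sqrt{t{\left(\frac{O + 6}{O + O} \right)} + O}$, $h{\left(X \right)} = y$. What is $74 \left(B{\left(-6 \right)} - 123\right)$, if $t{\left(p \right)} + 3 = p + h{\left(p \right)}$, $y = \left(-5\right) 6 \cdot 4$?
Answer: $-9102 + 74 i \sqrt{129} \approx -9102.0 + 840.48 i$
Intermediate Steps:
$y = -120$ ($y = \left(-30\right) 4 = -120$)
$h{\left(X \right)} = -120$
$t{\left(p \right)} = -123 + p$ ($t{\left(p \right)} = -3 + \left(p - 120\right) = -3 + \left(-120 + p\right) = -123 + p$)
$B{\left(O \right)} = \sqrt{-123 + O + \frac{6 + O}{2 O}}$ ($B{\left(O \right)} = \sqrt{\left(-123 + \frac{O + 6}{O + O}\right) + O} = \sqrt{\left(-123 + \frac{6 + O}{2 O}\right) + O} = \sqrt{-123 + O + \frac{6 + O}{2 O}}$)
$74 \left(B{\left(-6 \right)} - 123\right) = 74 \left(\frac{\sqrt{-490 + 4 \left(-6\right) + \frac{12}{-6}}}{2} - 123\right) = 74 \left(\frac{\sqrt{-490 - 24 + 12 \left(- \frac{1}{6}\right)}}{2} - 123\right) = 74 \left(\frac{\sqrt{-490 - 24 - 2}}{2} - 123\right) = 74 \left(\frac{\sqrt{-516}}{2} - 123\right) = 74 \left(\frac{2 i \sqrt{129}}{2} - 123\right) = 74 \left(i \sqrt{129} - 123\right) = 74 \left(-123 + i \sqrt{129}\right) = -9102 + 74 i \sqrt{129}$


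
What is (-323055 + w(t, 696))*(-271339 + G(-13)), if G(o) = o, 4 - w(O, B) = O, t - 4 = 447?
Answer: 87782914704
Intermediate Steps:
t = 451 (t = 4 + 447 = 451)
w(O, B) = 4 - O
(-323055 + w(t, 696))*(-271339 + G(-13)) = (-323055 + (4 - 1*451))*(-271339 - 13) = (-323055 + (4 - 451))*(-271352) = (-323055 - 447)*(-271352) = -323502*(-271352) = 87782914704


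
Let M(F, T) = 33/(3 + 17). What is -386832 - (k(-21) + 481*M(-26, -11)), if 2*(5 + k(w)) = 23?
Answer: -7752643/20 ≈ -3.8763e+5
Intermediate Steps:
M(F, T) = 33/20
k(w) = 13/2 (k(w) = -5 + (½)*23 = -5 + 23/2 = 13/2)
-386832 - (k(-21) + 481*M(-26, -11)) = -386832 - (13/2 + 481*(33/20)) = -386832 - (13/2 + 15873/20) = -386832 - 1*16003/20 = -386832 - 16003/20 = -7752643/20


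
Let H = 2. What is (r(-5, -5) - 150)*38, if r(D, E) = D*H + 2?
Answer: -6004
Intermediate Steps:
r(D, E) = 2 + 2*D (r(D, E) = D*2 + 2 = 2*D + 2 = 2 + 2*D)
(r(-5, -5) - 150)*38 = ((2 + 2*(-5)) - 150)*38 = ((2 - 10) - 150)*38 = (-8 - 150)*38 = -158*38 = -6004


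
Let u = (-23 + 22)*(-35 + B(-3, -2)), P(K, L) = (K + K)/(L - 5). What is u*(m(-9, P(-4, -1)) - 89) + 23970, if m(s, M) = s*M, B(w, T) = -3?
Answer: 20132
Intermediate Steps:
P(K, L) = 2*K/(-5 + L) (P(K, L) = (2*K)/(-5 + L) = 2*K/(-5 + L))
u = 38 (u = (-23 + 22)*(-35 - 3) = -1*(-38) = 38)
m(s, M) = M*s
u*(m(-9, P(-4, -1)) - 89) + 23970 = 38*((2*(-4)/(-5 - 1))*(-9) - 89) + 23970 = 38*((2*(-4)/(-6))*(-9) - 89) + 23970 = 38*((2*(-4)*(-1/6))*(-9) - 89) + 23970 = 38*((4/3)*(-9) - 89) + 23970 = 38*(-12 - 89) + 23970 = 38*(-101) + 23970 = -3838 + 23970 = 20132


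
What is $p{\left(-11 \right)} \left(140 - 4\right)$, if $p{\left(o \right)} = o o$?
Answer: $16456$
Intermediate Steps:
$p{\left(o \right)} = o^{2}$
$p{\left(-11 \right)} \left(140 - 4\right) = \left(-11\right)^{2} \left(140 - 4\right) = 121 \cdot 136 = 16456$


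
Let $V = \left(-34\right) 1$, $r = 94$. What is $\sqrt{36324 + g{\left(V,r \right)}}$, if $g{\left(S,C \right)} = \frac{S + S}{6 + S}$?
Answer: $\frac{\sqrt{1779995}}{7} \approx 190.59$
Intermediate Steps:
$V = -34$
$g{\left(S,C \right)} = \frac{2 S}{6 + S}$
$\sqrt{36324 + g{\left(V,r \right)}} = \sqrt{36324 + 2 \left(-34\right) \frac{1}{6 - 34}} = \sqrt{36324 + 2 \left(-34\right) \frac{1}{-28}} = \sqrt{36324 + 2 \left(-34\right) \left(- \frac{1}{28}\right)} = \sqrt{36324 + \frac{17}{7}} = \sqrt{\frac{254285}{7}} = \frac{\sqrt{1779995}}{7}$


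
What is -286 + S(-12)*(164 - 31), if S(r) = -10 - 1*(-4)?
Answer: -1084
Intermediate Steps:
S(r) = -6 (S(r) = -10 + 4 = -6)
-286 + S(-12)*(164 - 31) = -286 - 6*(164 - 31) = -286 - 6*133 = -286 - 798 = -1084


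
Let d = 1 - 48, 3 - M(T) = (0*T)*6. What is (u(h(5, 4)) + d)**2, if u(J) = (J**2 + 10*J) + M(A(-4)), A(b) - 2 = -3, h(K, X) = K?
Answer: 961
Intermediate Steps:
A(b) = -1 (A(b) = 2 - 3 = -1)
M(T) = 3 (M(T) = 3 - 0*T*6 = 3 - 0*6 = 3 - 1*0 = 3 + 0 = 3)
u(J) = 3 + J**2 + 10*J (u(J) = (J**2 + 10*J) + 3 = 3 + J**2 + 10*J)
d = -47
(u(h(5, 4)) + d)**2 = ((3 + 5**2 + 10*5) - 47)**2 = ((3 + 25 + 50) - 47)**2 = (78 - 47)**2 = 31**2 = 961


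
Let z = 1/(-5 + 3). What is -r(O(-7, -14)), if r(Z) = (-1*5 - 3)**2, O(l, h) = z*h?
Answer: -64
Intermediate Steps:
z = -1/2 (z = 1/(-2) = -1/2 ≈ -0.50000)
O(l, h) = -h/2
r(Z) = 64 (r(Z) = (-5 - 3)**2 = (-8)**2 = 64)
-r(O(-7, -14)) = -1*64 = -64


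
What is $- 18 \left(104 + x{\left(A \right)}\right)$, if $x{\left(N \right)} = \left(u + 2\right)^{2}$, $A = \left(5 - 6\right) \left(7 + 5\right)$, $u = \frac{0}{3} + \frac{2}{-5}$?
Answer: $- \frac{47952}{25} \approx -1918.1$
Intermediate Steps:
$u = - \frac{2}{5}$ ($u = 0 \cdot \frac{1}{3} + 2 \left(- \frac{1}{5}\right) = 0 - \frac{2}{5} = - \frac{2}{5} \approx -0.4$)
$A = -12$ ($A = \left(-1\right) 12 = -12$)
$x{\left(N \right)} = \frac{64}{25}$ ($x{\left(N \right)} = \left(- \frac{2}{5} + 2\right)^{2} = \left(\frac{8}{5}\right)^{2} = \frac{64}{25}$)
$- 18 \left(104 + x{\left(A \right)}\right) = - 18 \left(104 + \frac{64}{25}\right) = \left(-18\right) \frac{2664}{25} = - \frac{47952}{25}$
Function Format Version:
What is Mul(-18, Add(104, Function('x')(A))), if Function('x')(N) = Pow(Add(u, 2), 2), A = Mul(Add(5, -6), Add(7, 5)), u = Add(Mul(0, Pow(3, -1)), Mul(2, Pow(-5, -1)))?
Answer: Rational(-47952, 25) ≈ -1918.1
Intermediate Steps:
u = Rational(-2, 5) (u = Add(Mul(0, Rational(1, 3)), Mul(2, Rational(-1, 5))) = Add(0, Rational(-2, 5)) = Rational(-2, 5) ≈ -0.40000)
A = -12 (A = Mul(-1, 12) = -12)
Function('x')(N) = Rational(64, 25) (Function('x')(N) = Pow(Add(Rational(-2, 5), 2), 2) = Pow(Rational(8, 5), 2) = Rational(64, 25))
Mul(-18, Add(104, Function('x')(A))) = Mul(-18, Add(104, Rational(64, 25))) = Mul(-18, Rational(2664, 25)) = Rational(-47952, 25)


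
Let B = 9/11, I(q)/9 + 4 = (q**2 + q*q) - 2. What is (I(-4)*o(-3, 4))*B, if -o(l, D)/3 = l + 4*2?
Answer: -31590/11 ≈ -2871.8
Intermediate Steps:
I(q) = -54 + 18*q**2 (I(q) = -36 + 9*((q**2 + q*q) - 2) = -36 + 9*((q**2 + q**2) - 2) = -36 + 9*(2*q**2 - 2) = -36 + 9*(-2 + 2*q**2) = -36 + (-18 + 18*q**2) = -54 + 18*q**2)
o(l, D) = -24 - 3*l (o(l, D) = -3*(l + 4*2) = -3*(l + 8) = -3*(8 + l) = -24 - 3*l)
B = 9/11 (B = 9*(1/11) = 9/11 ≈ 0.81818)
(I(-4)*o(-3, 4))*B = ((-54 + 18*(-4)**2)*(-24 - 3*(-3)))*(9/11) = ((-54 + 18*16)*(-24 + 9))*(9/11) = ((-54 + 288)*(-15))*(9/11) = (234*(-15))*(9/11) = -3510*9/11 = -31590/11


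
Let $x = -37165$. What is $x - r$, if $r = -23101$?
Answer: $-14064$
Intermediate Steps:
$x - r = -37165 - -23101 = -37165 + 23101 = -14064$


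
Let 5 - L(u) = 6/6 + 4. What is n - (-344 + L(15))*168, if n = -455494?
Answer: -397702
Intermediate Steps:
L(u) = 0 (L(u) = 5 - (6/6 + 4) = 5 - ((⅙)*6 + 4) = 5 - (1 + 4) = 5 - 1*5 = 5 - 5 = 0)
n - (-344 + L(15))*168 = -455494 - (-344 + 0)*168 = -455494 - (-344)*168 = -455494 - 1*(-57792) = -455494 + 57792 = -397702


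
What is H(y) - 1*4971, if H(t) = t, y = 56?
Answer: -4915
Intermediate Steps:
H(y) - 1*4971 = 56 - 1*4971 = 56 - 4971 = -4915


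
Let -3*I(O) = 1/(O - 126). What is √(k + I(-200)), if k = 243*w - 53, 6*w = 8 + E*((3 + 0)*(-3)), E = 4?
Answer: I*√1135345530/978 ≈ 34.453*I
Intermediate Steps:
w = -14/3 (w = (8 + 4*((3 + 0)*(-3)))/6 = (8 + 4*(3*(-3)))/6 = (8 + 4*(-9))/6 = (8 - 36)/6 = (⅙)*(-28) = -14/3 ≈ -4.6667)
I(O) = -1/(3*(-126 + O)) (I(O) = -1/(3*(O - 126)) = -1/(3*(-126 + O)))
k = -1187 (k = 243*(-14/3) - 53 = -1134 - 53 = -1187)
√(k + I(-200)) = √(-1187 - 1/(-378 + 3*(-200))) = √(-1187 - 1/(-378 - 600)) = √(-1187 - 1/(-978)) = √(-1187 - 1*(-1/978)) = √(-1187 + 1/978) = √(-1160885/978) = I*√1135345530/978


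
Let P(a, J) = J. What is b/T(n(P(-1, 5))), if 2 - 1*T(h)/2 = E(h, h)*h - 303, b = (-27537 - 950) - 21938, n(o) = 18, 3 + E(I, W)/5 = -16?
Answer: -10085/806 ≈ -12.512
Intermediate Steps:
E(I, W) = -95 (E(I, W) = -15 + 5*(-16) = -15 - 80 = -95)
b = -50425 (b = -28487 - 21938 = -50425)
T(h) = 610 + 190*h (T(h) = 4 - 2*(-95*h - 303) = 4 - 2*(-303 - 95*h) = 4 + (606 + 190*h) = 610 + 190*h)
b/T(n(P(-1, 5))) = -50425/(610 + 190*18) = -50425/(610 + 3420) = -50425/4030 = -50425*1/4030 = -10085/806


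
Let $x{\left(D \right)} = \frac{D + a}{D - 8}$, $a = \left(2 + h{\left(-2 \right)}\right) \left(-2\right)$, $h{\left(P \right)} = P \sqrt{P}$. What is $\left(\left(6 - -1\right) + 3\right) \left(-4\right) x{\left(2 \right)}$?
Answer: $- \frac{40}{3} + \frac{80 i \sqrt{2}}{3} \approx -13.333 + 37.712 i$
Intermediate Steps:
$h{\left(P \right)} = P^{\frac{3}{2}}$
$a = -4 + 4 i \sqrt{2}$ ($a = \left(2 + \left(-2\right)^{\frac{3}{2}}\right) \left(-2\right) = \left(2 - 2 i \sqrt{2}\right) \left(-2\right) = -4 + 4 i \sqrt{2} \approx -4.0 + 5.6569 i$)
$x{\left(D \right)} = \frac{-4 + D + 4 i \sqrt{2}}{-8 + D}$ ($x{\left(D \right)} = \frac{D - \left(4 - 4 i \sqrt{2}\right)}{D - 8} = \frac{-4 + D + 4 i \sqrt{2}}{-8 + D}$)
$\left(\left(6 - -1\right) + 3\right) \left(-4\right) x{\left(2 \right)} = \left(\left(6 - -1\right) + 3\right) \left(-4\right) \frac{-4 + 2 + 4 i \sqrt{2}}{-8 + 2} = \left(\left(6 + 1\right) + 3\right) \left(-4\right) \frac{-2 + 4 i \sqrt{2}}{-6} = \left(7 + 3\right) \left(-4\right) \left(- \frac{-2 + 4 i \sqrt{2}}{6}\right) = 10 \left(-4\right) \left(\frac{1}{3} - \frac{2 i \sqrt{2}}{3}\right) = - 40 \left(\frac{1}{3} - \frac{2 i \sqrt{2}}{3}\right) = - \frac{40}{3} + \frac{80 i \sqrt{2}}{3}$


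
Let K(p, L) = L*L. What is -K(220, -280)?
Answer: -78400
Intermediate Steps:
K(p, L) = L²
-K(220, -280) = -1*(-280)² = -1*78400 = -78400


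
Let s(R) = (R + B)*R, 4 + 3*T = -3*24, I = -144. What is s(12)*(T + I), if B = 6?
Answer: -36576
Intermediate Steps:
T = -76/3 (T = -4/3 + (-3*24)/3 = -4/3 + (⅓)*(-72) = -4/3 - 24 = -76/3 ≈ -25.333)
s(R) = R*(6 + R) (s(R) = (R + 6)*R = (6 + R)*R = R*(6 + R))
s(12)*(T + I) = (12*(6 + 12))*(-76/3 - 144) = (12*18)*(-508/3) = 216*(-508/3) = -36576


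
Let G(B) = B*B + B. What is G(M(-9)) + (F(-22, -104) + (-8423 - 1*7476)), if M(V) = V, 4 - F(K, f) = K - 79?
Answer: -15722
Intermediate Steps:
F(K, f) = 83 - K (F(K, f) = 4 - (K - 79) = 4 - (-79 + K) = 4 + (79 - K) = 83 - K)
G(B) = B + B² (G(B) = B² + B = B + B²)
G(M(-9)) + (F(-22, -104) + (-8423 - 1*7476)) = -9*(1 - 9) + ((83 - 1*(-22)) + (-8423 - 1*7476)) = -9*(-8) + ((83 + 22) + (-8423 - 7476)) = 72 + (105 - 15899) = 72 - 15794 = -15722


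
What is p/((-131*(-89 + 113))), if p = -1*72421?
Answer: 72421/3144 ≈ 23.035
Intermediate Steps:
p = -72421
p/((-131*(-89 + 113))) = -72421*(-1/(131*(-89 + 113))) = -72421/((-131*24)) = -72421/(-3144) = -72421*(-1/3144) = 72421/3144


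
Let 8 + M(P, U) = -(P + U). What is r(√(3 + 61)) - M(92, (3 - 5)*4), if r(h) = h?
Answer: 100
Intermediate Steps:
M(P, U) = -8 - P - U (M(P, U) = -8 - (P + U) = -8 + (-P - U) = -8 - P - U)
r(√(3 + 61)) - M(92, (3 - 5)*4) = √(3 + 61) - (-8 - 1*92 - (3 - 5)*4) = √64 - (-8 - 92 - (-2)*4) = 8 - (-8 - 92 - 1*(-8)) = 8 - (-8 - 92 + 8) = 8 - 1*(-92) = 8 + 92 = 100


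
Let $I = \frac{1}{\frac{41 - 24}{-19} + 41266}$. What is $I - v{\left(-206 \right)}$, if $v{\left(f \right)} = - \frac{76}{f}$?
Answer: $- \frac{29791449}{80755811} \approx -0.36891$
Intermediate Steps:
$I = \frac{19}{784037}$ ($I = \frac{1}{17 \left(- \frac{1}{19}\right) + 41266} = \frac{1}{- \frac{17}{19} + 41266} = \frac{1}{\frac{784037}{19}} = \frac{19}{784037} \approx 2.4234 \cdot 10^{-5}$)
$I - v{\left(-206 \right)} = \frac{19}{784037} - - \frac{76}{-206} = \frac{19}{784037} - \left(-76\right) \left(- \frac{1}{206}\right) = \frac{19}{784037} - \frac{38}{103} = - \frac{29791449}{80755811}$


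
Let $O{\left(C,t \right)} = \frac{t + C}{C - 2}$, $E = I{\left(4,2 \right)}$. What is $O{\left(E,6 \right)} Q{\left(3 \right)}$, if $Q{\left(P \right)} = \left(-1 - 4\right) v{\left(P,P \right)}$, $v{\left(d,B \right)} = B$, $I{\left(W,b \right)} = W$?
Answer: $-75$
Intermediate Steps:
$E = 4$
$Q{\left(P \right)} = - 5 P$ ($Q{\left(P \right)} = \left(-1 - 4\right) P = - 5 P$)
$O{\left(C,t \right)} = \frac{C + t}{-2 + C}$
$O{\left(E,6 \right)} Q{\left(3 \right)} = \frac{4 + 6}{-2 + 4} \left(\left(-5\right) 3\right) = \frac{1}{2} \cdot 10 \left(-15\right) = 5 \left(-15\right) = -75$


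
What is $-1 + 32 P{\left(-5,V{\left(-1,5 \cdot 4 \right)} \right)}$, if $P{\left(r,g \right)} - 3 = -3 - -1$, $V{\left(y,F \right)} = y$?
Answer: $31$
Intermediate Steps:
$P{\left(r,g \right)} = 1$ ($P{\left(r,g \right)} = 3 - 2 = 1$)
$-1 + 32 P{\left(-5,V{\left(-1,5 \cdot 4 \right)} \right)} = -1 + 32 \cdot 1 = -1 + 32 = 31$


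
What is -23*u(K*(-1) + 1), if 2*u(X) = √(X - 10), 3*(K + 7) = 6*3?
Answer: -23*I*√2 ≈ -32.527*I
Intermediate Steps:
K = -1 (K = -7 + (6*3)/3 = -7 + (⅓)*18 = -7 + 6 = -1)
u(X) = √(-10 + X)/2 (u(X) = √(X - 10)/2 = √(-10 + X)/2)
-23*u(K*(-1) + 1) = -23*√(-10 + (-1*(-1) + 1))/2 = -23*√(-10 + (1 + 1))/2 = -23*√(-10 + 2)/2 = -23*√(-8)/2 = -23*2*I*√2/2 = -23*I*√2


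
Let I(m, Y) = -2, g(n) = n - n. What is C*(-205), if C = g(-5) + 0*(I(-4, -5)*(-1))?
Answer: 0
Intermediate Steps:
g(n) = 0
C = 0 (C = 0 + 0*(-2*(-1)) = 0 + 0*2 = 0 + 0 = 0)
C*(-205) = 0*(-205) = 0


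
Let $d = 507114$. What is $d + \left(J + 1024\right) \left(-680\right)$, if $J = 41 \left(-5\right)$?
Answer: $-49806$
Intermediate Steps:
$J = -205$
$d + \left(J + 1024\right) \left(-680\right) = 507114 + \left(-205 + 1024\right) \left(-680\right) = 507114 + 819 \left(-680\right) = 507114 - 556920 = -49806$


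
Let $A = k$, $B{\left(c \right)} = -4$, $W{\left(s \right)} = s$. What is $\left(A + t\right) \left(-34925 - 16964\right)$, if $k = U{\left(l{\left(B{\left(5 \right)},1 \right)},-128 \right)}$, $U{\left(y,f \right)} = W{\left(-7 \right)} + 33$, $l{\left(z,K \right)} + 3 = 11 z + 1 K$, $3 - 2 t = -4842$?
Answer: $- \frac{254100433}{2} \approx -1.2705 \cdot 10^{8}$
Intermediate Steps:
$t = \frac{4845}{2}$ ($t = \frac{3}{2} - -2421 = \frac{3}{2} + 2421 = \frac{4845}{2} \approx 2422.5$)
$l{\left(z,K \right)} = -3 + K + 11 z$ ($l{\left(z,K \right)} = -3 + \left(11 z + 1 K\right) = -3 + \left(11 z + K\right) = -3 + \left(K + 11 z\right) = -3 + K + 11 z$)
$U{\left(y,f \right)} = 26$ ($U{\left(y,f \right)} = -7 + 33 = 26$)
$k = 26$
$A = 26$
$\left(A + t\right) \left(-34925 - 16964\right) = \left(26 + \frac{4845}{2}\right) \left(-34925 - 16964\right) = \frac{4897}{2} \left(-51889\right) = - \frac{254100433}{2}$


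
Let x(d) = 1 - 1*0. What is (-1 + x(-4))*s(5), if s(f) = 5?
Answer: 0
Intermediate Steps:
x(d) = 1 (x(d) = 1 + 0 = 1)
(-1 + x(-4))*s(5) = (-1 + 1)*5 = 0*5 = 0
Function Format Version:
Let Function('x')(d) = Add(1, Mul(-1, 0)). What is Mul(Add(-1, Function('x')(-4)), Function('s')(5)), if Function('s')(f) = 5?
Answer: 0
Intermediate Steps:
Function('x')(d) = 1 (Function('x')(d) = Add(1, 0) = 1)
Mul(Add(-1, Function('x')(-4)), Function('s')(5)) = Mul(Add(-1, 1), 5) = Mul(0, 5) = 0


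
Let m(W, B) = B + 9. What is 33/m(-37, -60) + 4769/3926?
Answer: 37887/66742 ≈ 0.56766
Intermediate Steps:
m(W, B) = 9 + B
33/m(-37, -60) + 4769/3926 = 33/(9 - 60) + 4769/3926 = 33/(-51) + 4769*(1/3926) = 33*(-1/51) + 4769/3926 = -11/17 + 4769/3926 = 37887/66742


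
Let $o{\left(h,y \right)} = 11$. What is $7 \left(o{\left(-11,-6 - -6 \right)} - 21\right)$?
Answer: $-70$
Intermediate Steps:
$7 \left(o{\left(-11,-6 - -6 \right)} - 21\right) = 7 \left(11 - 21\right) = 7 \left(-10\right) = -70$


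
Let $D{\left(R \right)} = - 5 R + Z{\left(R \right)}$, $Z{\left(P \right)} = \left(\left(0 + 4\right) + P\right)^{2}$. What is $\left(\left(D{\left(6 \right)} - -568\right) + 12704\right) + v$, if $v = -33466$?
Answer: $-20124$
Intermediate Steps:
$Z{\left(P \right)} = \left(4 + P\right)^{2}$
$D{\left(R \right)} = \left(4 + R\right)^{2} - 5 R$ ($D{\left(R \right)} = - 5 R + \left(4 + R\right)^{2} = \left(4 + R\right)^{2} - 5 R$)
$\left(\left(D{\left(6 \right)} - -568\right) + 12704\right) + v = \left(\left(\left(\left(4 + 6\right)^{2} - 30\right) - -568\right) + 12704\right) - 33466 = \left(\left(\left(10^{2} - 30\right) + 568\right) + 12704\right) - 33466 = \left(\left(\left(100 - 30\right) + 568\right) + 12704\right) - 33466 = \left(\left(70 + 568\right) + 12704\right) - 33466 = \left(638 + 12704\right) - 33466 = 13342 - 33466 = -20124$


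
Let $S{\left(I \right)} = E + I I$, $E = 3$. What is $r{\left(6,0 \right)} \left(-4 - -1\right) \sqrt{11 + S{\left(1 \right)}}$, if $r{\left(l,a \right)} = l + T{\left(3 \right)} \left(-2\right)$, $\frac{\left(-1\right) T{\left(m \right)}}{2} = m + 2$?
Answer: $- 78 \sqrt{15} \approx -302.09$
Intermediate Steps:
$T{\left(m \right)} = -4 - 2 m$ ($T{\left(m \right)} = - 2 \left(m + 2\right) = - 2 \left(2 + m\right) = -4 - 2 m$)
$S{\left(I \right)} = 3 + I^{2}$ ($S{\left(I \right)} = 3 + I I = 3 + I^{2}$)
$r{\left(l,a \right)} = 20 + l$ ($r{\left(l,a \right)} = l + \left(-4 - 6\right) \left(-2\right) = l - -20 = l + 20 = 20 + l$)
$r{\left(6,0 \right)} \left(-4 - -1\right) \sqrt{11 + S{\left(1 \right)}} = \left(20 + 6\right) \left(-4 - -1\right) \sqrt{11 + \left(3 + 1^{2}\right)} = 26 \left(-4 + 1\right) \sqrt{11 + \left(3 + 1\right)} = 26 \left(-3\right) \sqrt{11 + 4} = - 78 \sqrt{15}$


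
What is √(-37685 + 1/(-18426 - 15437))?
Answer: 2*I*√10803373470907/33863 ≈ 194.13*I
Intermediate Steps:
√(-37685 + 1/(-18426 - 15437)) = √(-37685 + 1/(-33863)) = √(-37685 - 1/33863) = √(-1276127156/33863) = 2*I*√10803373470907/33863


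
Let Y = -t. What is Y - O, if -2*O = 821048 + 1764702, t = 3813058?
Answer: -2520183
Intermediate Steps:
Y = -3813058 (Y = -1*3813058 = -3813058)
O = -1292875 (O = -(821048 + 1764702)/2 = -½*2585750 = -1292875)
Y - O = -3813058 - 1*(-1292875) = -3813058 + 1292875 = -2520183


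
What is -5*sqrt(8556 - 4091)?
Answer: -5*sqrt(4465) ≈ -334.10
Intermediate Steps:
-5*sqrt(8556 - 4091) = -5*sqrt(4465)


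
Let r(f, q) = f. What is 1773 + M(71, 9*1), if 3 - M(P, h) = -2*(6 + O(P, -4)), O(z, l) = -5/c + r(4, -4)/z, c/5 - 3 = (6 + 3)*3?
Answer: 1904269/1065 ≈ 1788.0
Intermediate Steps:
c = 150 (c = 15 + 5*((6 + 3)*3) = 15 + 5*(9*3) = 15 + 5*27 = 15 + 135 = 150)
O(z, l) = -1/30 + 4/z (O(z, l) = -5/150 + 4/z = -5*1/150 + 4/z = -1/30 + 4/z)
M(P, h) = 15 + (120 - P)/(15*P) (M(P, h) = 3 - (-2)*(6 + (120 - P)/(30*P)) = 3 - (-12 - (120 - P)/(15*P)) = 3 + (12 + (120 - P)/(15*P)) = 15 + (120 - P)/(15*P))
1773 + M(71, 9*1) = 1773 + (224/15 + 8/71) = 1773 + 16024/1065 = 1904269/1065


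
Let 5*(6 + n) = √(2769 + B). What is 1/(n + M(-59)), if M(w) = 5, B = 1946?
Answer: 5/938 + √4715/938 ≈ 0.078535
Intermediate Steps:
n = -6 + √4715/5 (n = -6 + √(2769 + 1946)/5 = -6 + √4715/5 ≈ 7.7332)
1/(n + M(-59)) = 1/((-6 + √4715/5) + 5) = 1/(-1 + √4715/5)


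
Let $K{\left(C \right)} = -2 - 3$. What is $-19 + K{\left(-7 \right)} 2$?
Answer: $-29$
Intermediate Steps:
$K{\left(C \right)} = -5$
$-19 + K{\left(-7 \right)} 2 = -19 - 10 = -29$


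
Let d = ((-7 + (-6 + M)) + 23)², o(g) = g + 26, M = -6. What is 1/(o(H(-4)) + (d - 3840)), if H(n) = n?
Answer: -1/3802 ≈ -0.00026302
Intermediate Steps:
o(g) = 26 + g
d = 16 (d = ((-7 + (-6 - 6)) + 23)² = ((-7 - 12) + 23)² = (-19 + 23)² = 4² = 16)
1/(o(H(-4)) + (d - 3840)) = 1/((26 - 4) + (16 - 3840)) = 1/(22 - 3824) = 1/(-3802) = -1/3802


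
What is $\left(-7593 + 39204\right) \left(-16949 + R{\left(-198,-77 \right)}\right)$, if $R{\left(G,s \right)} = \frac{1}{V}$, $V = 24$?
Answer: $- \frac{4286188175}{8} \approx -5.3577 \cdot 10^{8}$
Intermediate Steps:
$R{\left(G,s \right)} = \frac{1}{24}$
$\left(-7593 + 39204\right) \left(-16949 + R{\left(-198,-77 \right)}\right) = \left(-7593 + 39204\right) \left(-16949 + \frac{1}{24}\right) = 31611 \left(- \frac{406775}{24}\right) = - \frac{4286188175}{8}$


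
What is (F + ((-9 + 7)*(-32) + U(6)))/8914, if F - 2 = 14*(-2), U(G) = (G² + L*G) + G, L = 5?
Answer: 55/4457 ≈ 0.012340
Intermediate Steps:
U(G) = G² + 6*G (U(G) = (G² + 5*G) + G = G² + 6*G)
F = -26 (F = 2 + 14*(-2) = 2 - 28 = -26)
(F + ((-9 + 7)*(-32) + U(6)))/8914 = (-26 + ((-9 + 7)*(-32) + 6*(6 + 6)))/8914 = (-26 + (-2*(-32) + 6*12))*(1/8914) = (-26 + (64 + 72))*(1/8914) = (-26 + 136)*(1/8914) = 110*(1/8914) = 55/4457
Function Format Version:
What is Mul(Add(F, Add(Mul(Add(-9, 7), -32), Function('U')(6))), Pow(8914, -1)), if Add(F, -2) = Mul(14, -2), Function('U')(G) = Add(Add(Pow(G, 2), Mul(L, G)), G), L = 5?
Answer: Rational(55, 4457) ≈ 0.012340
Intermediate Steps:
Function('U')(G) = Add(Pow(G, 2), Mul(6, G)) (Function('U')(G) = Add(Add(Pow(G, 2), Mul(5, G)), G) = Add(Pow(G, 2), Mul(6, G)))
F = -26 (F = Add(2, Mul(14, -2)) = Add(2, -28) = -26)
Mul(Add(F, Add(Mul(Add(-9, 7), -32), Function('U')(6))), Pow(8914, -1)) = Mul(Add(-26, Add(Mul(Add(-9, 7), -32), Mul(6, Add(6, 6)))), Pow(8914, -1)) = Mul(Add(-26, Add(Mul(-2, -32), Mul(6, 12))), Rational(1, 8914)) = Mul(Add(-26, Add(64, 72)), Rational(1, 8914)) = Mul(Add(-26, 136), Rational(1, 8914)) = Mul(110, Rational(1, 8914)) = Rational(55, 4457)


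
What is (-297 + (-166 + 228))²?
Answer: 55225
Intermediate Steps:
(-297 + (-166 + 228))² = (-297 + 62)² = (-235)² = 55225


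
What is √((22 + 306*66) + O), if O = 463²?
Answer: √234587 ≈ 484.34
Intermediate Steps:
O = 214369
√((22 + 306*66) + O) = √((22 + 306*66) + 214369) = √((22 + 20196) + 214369) = √(20218 + 214369) = √234587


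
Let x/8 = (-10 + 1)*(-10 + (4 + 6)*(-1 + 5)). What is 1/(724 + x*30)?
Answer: -1/64076 ≈ -1.5606e-5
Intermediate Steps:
x = -2160 (x = 8*((-10 + 1)*(-10 + (4 + 6)*(-1 + 5))) = 8*(-9*(-10 + 10*4)) = 8*(-9*(-10 + 40)) = 8*(-9*30) = 8*(-270) = -2160)
1/(724 + x*30) = 1/(724 - 2160*30) = 1/(724 - 64800) = 1/(-64076) = -1/64076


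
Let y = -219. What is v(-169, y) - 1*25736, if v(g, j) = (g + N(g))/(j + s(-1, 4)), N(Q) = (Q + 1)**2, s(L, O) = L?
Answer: -1137995/44 ≈ -25864.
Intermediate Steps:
N(Q) = (1 + Q)**2
v(g, j) = (g + (1 + g)**2)/(-1 + j) (v(g, j) = (g + (1 + g)**2)/(j - 1) = (g + (1 + g)**2)/(-1 + j))
v(-169, y) - 1*25736 = (-169 + (1 - 169)**2)/(-1 - 219) - 1*25736 = (-169 + (-168)**2)/(-220) - 25736 = -(-169 + 28224)/220 - 25736 = -1/220*28055 - 25736 = -5611/44 - 25736 = -1137995/44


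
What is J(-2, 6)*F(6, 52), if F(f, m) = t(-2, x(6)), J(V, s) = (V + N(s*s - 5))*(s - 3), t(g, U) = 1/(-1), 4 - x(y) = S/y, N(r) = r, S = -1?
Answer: -87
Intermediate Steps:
x(y) = 4 + 1/y (x(y) = 4 - (-1)/y = 4 + 1/y)
t(g, U) = -1
J(V, s) = (-3 + s)*(-5 + V + s²) (J(V, s) = (V + (s*s - 5))*(s - 3) = (V + (s² - 5))*(-3 + s) = (V + (-5 + s²))*(-3 + s) = (-5 + V + s²)*(-3 + s) = (-3 + s)*(-5 + V + s²))
F(f, m) = -1
J(-2, 6)*F(6, 52) = (15 - 3*(-2) - 3*6² - 2*6 + 6*(-5 + 6²))*(-1) = (15 + 6 - 3*36 - 12 + 6*(-5 + 36))*(-1) = (15 + 6 - 108 - 12 + 6*31)*(-1) = (15 + 6 - 108 - 12 + 186)*(-1) = 87*(-1) = -87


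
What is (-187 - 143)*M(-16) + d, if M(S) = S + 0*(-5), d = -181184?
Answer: -175904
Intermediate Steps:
M(S) = S (M(S) = S + 0 = S)
(-187 - 143)*M(-16) + d = (-187 - 143)*(-16) - 181184 = -330*(-16) - 181184 = 5280 - 181184 = -175904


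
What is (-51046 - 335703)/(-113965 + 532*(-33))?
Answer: 386749/131521 ≈ 2.9406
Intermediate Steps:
(-51046 - 335703)/(-113965 + 532*(-33)) = -386749/(-113965 - 17556) = -386749/(-131521) = -386749*(-1/131521) = 386749/131521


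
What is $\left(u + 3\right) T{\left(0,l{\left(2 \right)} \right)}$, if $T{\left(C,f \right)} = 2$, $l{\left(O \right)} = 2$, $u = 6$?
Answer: $18$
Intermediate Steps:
$\left(u + 3\right) T{\left(0,l{\left(2 \right)} \right)} = \left(6 + 3\right) 2 = 9 \cdot 2 = 18$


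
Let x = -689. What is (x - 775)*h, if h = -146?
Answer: 213744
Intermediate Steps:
(x - 775)*h = (-689 - 775)*(-146) = -1464*(-146) = 213744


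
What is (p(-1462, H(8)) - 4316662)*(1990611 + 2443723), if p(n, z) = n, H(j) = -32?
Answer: -19148004069416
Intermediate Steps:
(p(-1462, H(8)) - 4316662)*(1990611 + 2443723) = (-1462 - 4316662)*(1990611 + 2443723) = -4318124*4434334 = -19148004069416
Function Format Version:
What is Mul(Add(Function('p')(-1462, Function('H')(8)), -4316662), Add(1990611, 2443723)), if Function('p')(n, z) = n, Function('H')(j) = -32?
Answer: -19148004069416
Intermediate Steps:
Mul(Add(Function('p')(-1462, Function('H')(8)), -4316662), Add(1990611, 2443723)) = Mul(Add(-1462, -4316662), Add(1990611, 2443723)) = Mul(-4318124, 4434334) = -19148004069416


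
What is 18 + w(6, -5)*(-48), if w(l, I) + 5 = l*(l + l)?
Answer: -3198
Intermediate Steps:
w(l, I) = -5 + 2*l**2 (w(l, I) = -5 + l*(l + l) = -5 + l*(2*l) = -5 + 2*l**2)
18 + w(6, -5)*(-48) = 18 + (-5 + 2*6**2)*(-48) = 18 + (-5 + 2*36)*(-48) = 18 + (-5 + 72)*(-48) = 18 + 67*(-48) = 18 - 3216 = -3198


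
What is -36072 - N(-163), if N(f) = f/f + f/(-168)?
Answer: -6060427/168 ≈ -36074.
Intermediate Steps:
N(f) = 1 - f/168 (N(f) = 1 + f*(-1/168) = 1 - f/168)
-36072 - N(-163) = -36072 - (1 - 1/168*(-163)) = -36072 - (1 + 163/168) = -36072 - 1*331/168 = -36072 - 331/168 = -6060427/168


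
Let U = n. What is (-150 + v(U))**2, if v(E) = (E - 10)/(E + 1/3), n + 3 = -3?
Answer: 6260004/289 ≈ 21661.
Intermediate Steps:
n = -6 (n = -3 - 3 = -6)
U = -6
v(E) = (-10 + E)/(1/3 + E) (v(E) = (-10 + E)/(E + 1/3) = (-10 + E)/(1/3 + E))
(-150 + v(U))**2 = (-150 + 3*(-10 - 6)/(1 + 3*(-6)))**2 = (-150 + 3*(-16)/(1 - 18))**2 = (-150 + 3*(-16)/(-17))**2 = (-150 + 3*(-1/17)*(-16))**2 = (-150 + 48/17)**2 = (-2502/17)**2 = 6260004/289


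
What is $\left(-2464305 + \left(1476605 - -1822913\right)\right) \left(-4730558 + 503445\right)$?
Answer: $-3530539730069$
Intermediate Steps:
$\left(-2464305 + \left(1476605 - -1822913\right)\right) \left(-4730558 + 503445\right) = \left(-2464305 + \left(1476605 + 1822913\right)\right) \left(-4227113\right) = \left(-2464305 + 3299518\right) \left(-4227113\right) = 835213 \left(-4227113\right) = -3530539730069$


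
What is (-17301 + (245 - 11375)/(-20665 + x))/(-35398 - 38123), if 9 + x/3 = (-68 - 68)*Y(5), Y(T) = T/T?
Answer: 12167999/51709770 ≈ 0.23531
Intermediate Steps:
Y(T) = 1
x = -435 (x = -27 + 3*((-68 - 68)*1) = -27 + 3*(-136*1) = -27 + 3*(-136) = -27 - 408 = -435)
(-17301 + (245 - 11375)/(-20665 + x))/(-35398 - 38123) = (-17301 + (245 - 11375)/(-20665 - 435))/(-35398 - 38123) = (-17301 - 11130/(-21100))/(-73521) = (-17301 - 11130*(-1/21100))*(-1/73521) = (-17301 + 1113/2110)*(-1/73521) = -36503997/2110*(-1/73521) = 12167999/51709770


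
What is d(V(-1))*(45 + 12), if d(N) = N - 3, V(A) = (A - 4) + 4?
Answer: -228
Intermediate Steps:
V(A) = A (V(A) = (-4 + A) + 4 = A)
d(N) = -3 + N
d(V(-1))*(45 + 12) = (-3 - 1)*(45 + 12) = -4*57 = -228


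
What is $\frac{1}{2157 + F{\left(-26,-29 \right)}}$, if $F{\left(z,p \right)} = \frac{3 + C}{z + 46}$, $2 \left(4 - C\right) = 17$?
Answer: $\frac{40}{86277} \approx 0.00046362$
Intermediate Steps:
$C = - \frac{9}{2}$ ($C = 4 - \frac{17}{2} = - \frac{9}{2} \approx -4.5$)
$F{\left(z,p \right)} = - \frac{3}{2 \left(46 + z\right)}$ ($F{\left(z,p \right)} = \frac{3 - \frac{9}{2}}{z + 46} = - \frac{3}{2 \left(46 + z\right)}$)
$\frac{1}{2157 + F{\left(-26,-29 \right)}} = \frac{1}{2157 - \frac{3}{92 + 2 \left(-26\right)}} = \frac{1}{2157 - \frac{3}{92 - 52}} = \frac{1}{2157 - \frac{3}{40}} = \frac{1}{\frac{86277}{40}} = \frac{40}{86277}$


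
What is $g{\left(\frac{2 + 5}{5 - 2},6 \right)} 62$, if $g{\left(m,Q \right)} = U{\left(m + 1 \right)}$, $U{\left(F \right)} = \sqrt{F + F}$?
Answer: $\frac{124 \sqrt{15}}{3} \approx 160.08$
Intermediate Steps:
$U{\left(F \right)} = \sqrt{2} \sqrt{F}$ ($U{\left(F \right)} = \sqrt{2 F} = \sqrt{2} \sqrt{F}$)
$g{\left(m,Q \right)} = \sqrt{2} \sqrt{1 + m}$ ($g{\left(m,Q \right)} = \sqrt{2} \sqrt{m + 1} = \sqrt{2} \sqrt{1 + m}$)
$g{\left(\frac{2 + 5}{5 - 2},6 \right)} 62 = \sqrt{2 + 2 \frac{2 + 5}{5 - 2}} \cdot 62 = \sqrt{2 + 2 \cdot \frac{7}{3}} \cdot 62 = \sqrt{2 + \frac{14}{3}} \cdot 62 = \sqrt{\frac{20}{3}} \cdot 62 = \frac{2 \sqrt{15}}{3} \cdot 62 = \frac{124 \sqrt{15}}{3}$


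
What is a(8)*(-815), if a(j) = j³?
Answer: -417280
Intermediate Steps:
a(8)*(-815) = 8³*(-815) = 512*(-815) = -417280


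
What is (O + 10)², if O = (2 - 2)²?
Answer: 100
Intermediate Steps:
O = 0 (O = 0² = 0)
(O + 10)² = (0 + 10)² = 10² = 100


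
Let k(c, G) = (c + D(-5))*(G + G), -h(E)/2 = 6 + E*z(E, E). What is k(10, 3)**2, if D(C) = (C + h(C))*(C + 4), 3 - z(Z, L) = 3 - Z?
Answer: 213444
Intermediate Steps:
z(Z, L) = Z (z(Z, L) = 3 - (3 - Z) = 3 + (-3 + Z) = Z)
h(E) = -12 - 2*E**2 (h(E) = -2*(6 + E*E) = -2*(6 + E**2) = -12 - 2*E**2)
D(C) = (4 + C)*(-12 + C - 2*C**2) (D(C) = (C + (-12 - 2*C**2))*(C + 4) = (-12 + C - 2*C**2)*(4 + C) = (4 + C)*(-12 + C - 2*C**2))
k(c, G) = 2*G*(67 + c) (k(c, G) = (c + (-48 - 8*(-5) - 7*(-5)**2 - 2*(-5)**3))*(G + G) = (c + (-48 + 40 - 7*25 - 2*(-125)))*(2*G) = (c + (-48 + 40 - 175 + 250))*(2*G) = (c + 67)*(2*G) = (67 + c)*(2*G) = 2*G*(67 + c))
k(10, 3)**2 = (2*3*(67 + 10))**2 = (2*3*77)**2 = 462**2 = 213444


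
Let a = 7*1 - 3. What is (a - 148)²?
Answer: 20736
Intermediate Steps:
a = 4 (a = 7 - 3 = 4)
(a - 148)² = (4 - 148)² = (-144)² = 20736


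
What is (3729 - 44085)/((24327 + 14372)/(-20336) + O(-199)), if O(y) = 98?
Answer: -820679616/1954229 ≈ -419.95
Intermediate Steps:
(3729 - 44085)/((24327 + 14372)/(-20336) + O(-199)) = (3729 - 44085)/((24327 + 14372)/(-20336) + 98) = -40356/(38699*(-1/20336) + 98) = -40356/(-38699/20336 + 98) = -40356/1954229/20336 = -40356*20336/1954229 = -820679616/1954229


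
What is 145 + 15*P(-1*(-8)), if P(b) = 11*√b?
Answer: 145 + 330*√2 ≈ 611.69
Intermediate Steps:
145 + 15*P(-1*(-8)) = 145 + 15*(11*√(-1*(-8))) = 145 + 15*(11*√8) = 145 + 15*(11*(2*√2)) = 145 + 15*(22*√2) = 145 + 330*√2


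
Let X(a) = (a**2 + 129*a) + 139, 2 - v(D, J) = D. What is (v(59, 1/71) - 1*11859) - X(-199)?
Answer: -25985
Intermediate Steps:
v(D, J) = 2 - D
X(a) = 139 + a**2 + 129*a
(v(59, 1/71) - 1*11859) - X(-199) = ((2 - 1*59) - 1*11859) - (139 + (-199)**2 + 129*(-199)) = ((2 - 59) - 11859) - (139 + 39601 - 25671) = (-57 - 11859) - 1*14069 = -11916 - 14069 = -25985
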